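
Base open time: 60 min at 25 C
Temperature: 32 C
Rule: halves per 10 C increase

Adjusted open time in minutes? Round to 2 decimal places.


Acceleration = 2^((32-25)/10) = 1.6245
Open time = 60 / 1.6245 = 36.93 min

36.93


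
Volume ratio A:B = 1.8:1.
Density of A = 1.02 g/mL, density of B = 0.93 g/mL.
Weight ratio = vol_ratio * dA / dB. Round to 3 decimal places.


Wt ratio = 1.8 * 1.02 / 0.93
= 1.974

1.974


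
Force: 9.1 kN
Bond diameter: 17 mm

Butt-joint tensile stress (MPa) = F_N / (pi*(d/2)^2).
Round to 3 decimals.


F_N = 9.1 * 1000 = 9100.0 N
A = pi*(8.5)^2 = 226.9801 mm^2
stress = 9100.0 / 226.9801 = 40.092 MPa

40.092


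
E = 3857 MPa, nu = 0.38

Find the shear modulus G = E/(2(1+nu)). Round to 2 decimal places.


G = 3857 / (2 * 1.38)
= 1397.46 MPa

1397.46


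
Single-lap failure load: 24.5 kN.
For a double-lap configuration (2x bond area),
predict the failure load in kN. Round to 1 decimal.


Failure load = 24.5 * 2 = 49.0 kN

49.0


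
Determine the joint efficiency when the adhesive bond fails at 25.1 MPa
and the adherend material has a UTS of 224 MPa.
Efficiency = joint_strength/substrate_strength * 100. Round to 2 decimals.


Joint efficiency = 25.1 / 224 * 100
= 11.21%

11.21


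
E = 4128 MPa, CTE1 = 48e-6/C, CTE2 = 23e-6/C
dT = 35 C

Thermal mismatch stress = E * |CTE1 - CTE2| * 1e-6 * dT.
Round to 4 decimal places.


= 4128 * 25e-6 * 35
= 3.6120 MPa

3.6120


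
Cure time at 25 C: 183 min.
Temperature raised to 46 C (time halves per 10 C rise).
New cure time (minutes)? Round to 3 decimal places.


Acceleration factor = 2^(21/10) = 4.2871
New time = 183 / 4.2871 = 42.686 min

42.686


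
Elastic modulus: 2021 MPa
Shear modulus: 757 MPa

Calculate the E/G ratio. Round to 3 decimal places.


E / G = 2021 / 757 = 2.670

2.670


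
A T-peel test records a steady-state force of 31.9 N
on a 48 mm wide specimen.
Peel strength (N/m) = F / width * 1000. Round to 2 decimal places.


Peel strength = 31.9 / 48 * 1000
= 664.58 N/m

664.58


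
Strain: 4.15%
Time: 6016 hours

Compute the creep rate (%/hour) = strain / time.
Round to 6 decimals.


Creep rate = 4.15 / 6016
= 0.000690 %/h

0.000690


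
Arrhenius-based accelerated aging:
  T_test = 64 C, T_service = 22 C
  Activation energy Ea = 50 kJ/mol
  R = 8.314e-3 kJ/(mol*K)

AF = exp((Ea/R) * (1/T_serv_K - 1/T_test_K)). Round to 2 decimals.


T_test_K = 337.15, T_serv_K = 295.15
AF = exp((50/8.314e-3) * (1/295.15 - 1/337.15))
= 12.66

12.66


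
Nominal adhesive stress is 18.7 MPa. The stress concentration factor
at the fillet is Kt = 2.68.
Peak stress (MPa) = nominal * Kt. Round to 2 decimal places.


Peak = 18.7 * 2.68 = 50.12 MPa

50.12


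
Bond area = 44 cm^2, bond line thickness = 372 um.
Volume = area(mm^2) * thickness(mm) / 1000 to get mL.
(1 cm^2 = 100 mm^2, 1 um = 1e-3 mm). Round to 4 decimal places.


area_mm2 = 44 * 100 = 4400
blt_mm = 372 * 1e-3 = 0.372
vol_mm3 = 4400 * 0.372 = 1636.8
vol_mL = 1636.8 / 1000 = 1.6368 mL

1.6368


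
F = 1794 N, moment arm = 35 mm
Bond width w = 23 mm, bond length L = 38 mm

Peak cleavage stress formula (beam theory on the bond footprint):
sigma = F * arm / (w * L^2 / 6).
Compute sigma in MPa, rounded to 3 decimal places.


sigma = (1794 * 35) / (23 * 1444 / 6)
= 62790 * 6 / 33212
= 376740 / 33212
= 11.343 MPa

11.343


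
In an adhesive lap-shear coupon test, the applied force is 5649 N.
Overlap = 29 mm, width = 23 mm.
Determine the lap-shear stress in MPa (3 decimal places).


stress = F / (overlap * width)
= 5649 / (29 * 23)
= 8.469 MPa

8.469


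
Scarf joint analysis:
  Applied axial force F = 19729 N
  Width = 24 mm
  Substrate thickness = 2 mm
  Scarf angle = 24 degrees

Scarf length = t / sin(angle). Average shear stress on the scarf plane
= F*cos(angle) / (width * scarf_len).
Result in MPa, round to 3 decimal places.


Scarf length = 2 / sin(24 deg) = 4.9172 mm
cos(24 deg) = 0.913545
Shear = 19729 * 0.913545 / (24 * 4.9172)
= 152.724 MPa

152.724


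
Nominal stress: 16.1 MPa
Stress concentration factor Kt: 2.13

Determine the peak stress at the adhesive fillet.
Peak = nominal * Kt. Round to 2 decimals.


Peak stress = 16.1 * 2.13
= 34.29 MPa

34.29


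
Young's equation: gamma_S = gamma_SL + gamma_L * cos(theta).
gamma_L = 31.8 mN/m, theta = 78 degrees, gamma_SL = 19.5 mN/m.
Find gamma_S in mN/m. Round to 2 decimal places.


cos(78 deg) = 0.207912
gamma_S = 19.5 + 31.8 * 0.207912
= 26.11 mN/m

26.11


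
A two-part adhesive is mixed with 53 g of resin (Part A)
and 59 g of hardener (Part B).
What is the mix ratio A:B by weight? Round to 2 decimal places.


Mix ratio = mass_A / mass_B
= 53 / 59
= 0.90

0.90


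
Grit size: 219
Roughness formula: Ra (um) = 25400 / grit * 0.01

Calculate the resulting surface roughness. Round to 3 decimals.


Ra = 25400 / 219 * 0.01
= 1.160 um

1.160


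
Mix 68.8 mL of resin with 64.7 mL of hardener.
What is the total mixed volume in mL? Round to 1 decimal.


Total = 68.8 + 64.7 = 133.5 mL

133.5


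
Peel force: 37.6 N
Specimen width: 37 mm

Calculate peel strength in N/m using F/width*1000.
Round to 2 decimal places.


Peel strength = 37.6 / 37 * 1000 = 1016.22 N/m

1016.22


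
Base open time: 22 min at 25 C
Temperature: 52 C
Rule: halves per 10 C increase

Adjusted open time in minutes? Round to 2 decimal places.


Acceleration = 2^((52-25)/10) = 6.4980
Open time = 22 / 6.4980 = 3.39 min

3.39


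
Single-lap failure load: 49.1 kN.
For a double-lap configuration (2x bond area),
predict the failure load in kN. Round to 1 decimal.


Failure load = 49.1 * 2 = 98.2 kN

98.2


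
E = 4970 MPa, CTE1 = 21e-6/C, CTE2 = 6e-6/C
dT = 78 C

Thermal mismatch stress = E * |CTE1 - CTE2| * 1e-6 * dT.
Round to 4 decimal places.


= 4970 * 15e-6 * 78
= 5.8149 MPa

5.8149


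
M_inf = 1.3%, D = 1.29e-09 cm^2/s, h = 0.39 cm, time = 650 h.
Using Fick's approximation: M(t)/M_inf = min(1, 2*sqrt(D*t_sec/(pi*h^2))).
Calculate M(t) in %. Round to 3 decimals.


t = 2340000 s
ratio = min(1, 2*sqrt(1.29e-09*2340000/(pi*0.1521)))
= 0.158962
M(t) = 1.3 * 0.158962 = 0.207%

0.207


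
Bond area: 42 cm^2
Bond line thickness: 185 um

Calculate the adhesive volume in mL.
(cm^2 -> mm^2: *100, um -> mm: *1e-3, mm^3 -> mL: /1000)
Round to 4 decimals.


V = 42*100 * 185*1e-3 / 1000
= 0.7770 mL

0.7770


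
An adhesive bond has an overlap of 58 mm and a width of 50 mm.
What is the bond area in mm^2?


Bond area = overlap * width
= 58 * 50
= 2900 mm^2

2900


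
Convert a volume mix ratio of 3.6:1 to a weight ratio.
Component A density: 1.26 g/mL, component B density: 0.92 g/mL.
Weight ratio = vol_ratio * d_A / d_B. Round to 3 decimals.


= 3.6 * 1.26 / 0.92 = 4.930

4.930


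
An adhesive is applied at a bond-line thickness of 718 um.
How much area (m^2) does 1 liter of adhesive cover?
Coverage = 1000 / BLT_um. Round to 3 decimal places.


Coverage = 1000 / 718 = 1.393 m^2

1.393


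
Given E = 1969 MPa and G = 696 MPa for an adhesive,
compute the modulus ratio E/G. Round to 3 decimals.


E/G ratio = 1969 / 696 = 2.829

2.829


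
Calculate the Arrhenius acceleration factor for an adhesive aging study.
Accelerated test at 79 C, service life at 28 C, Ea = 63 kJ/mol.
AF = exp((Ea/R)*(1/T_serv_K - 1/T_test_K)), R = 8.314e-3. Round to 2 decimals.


T_test = 352.15 K, T_serv = 301.15 K
Ea/R = 63 / 0.008314 = 7577.58
AF = exp(7577.58 * (1/301.15 - 1/352.15))
= 38.25

38.25


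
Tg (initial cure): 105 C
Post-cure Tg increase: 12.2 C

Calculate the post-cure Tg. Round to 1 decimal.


Post-cure Tg = 105 + 12.2 = 117.2 C

117.2


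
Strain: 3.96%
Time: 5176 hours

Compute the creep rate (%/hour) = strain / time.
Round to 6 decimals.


Creep rate = 3.96 / 5176
= 0.000765 %/h

0.000765


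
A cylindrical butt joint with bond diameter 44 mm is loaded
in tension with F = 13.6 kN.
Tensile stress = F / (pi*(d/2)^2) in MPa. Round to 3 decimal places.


Area = pi * (44/2)^2 = 1520.5308 mm^2
Stress = 13.6*1000 / 1520.5308
= 8.944 MPa

8.944


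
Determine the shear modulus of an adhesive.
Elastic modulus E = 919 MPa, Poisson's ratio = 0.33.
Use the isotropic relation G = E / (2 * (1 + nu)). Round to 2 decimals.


G = 919 / (2*(1+0.33)) = 919 / 2.66
= 345.49 MPa

345.49


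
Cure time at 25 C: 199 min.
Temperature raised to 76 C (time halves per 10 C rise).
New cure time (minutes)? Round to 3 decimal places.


Acceleration factor = 2^(51/10) = 34.2968
New time = 199 / 34.2968 = 5.802 min

5.802


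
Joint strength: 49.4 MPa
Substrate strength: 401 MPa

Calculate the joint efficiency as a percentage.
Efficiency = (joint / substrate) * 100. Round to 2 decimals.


Efficiency = (49.4 / 401) * 100 = 12.32%

12.32


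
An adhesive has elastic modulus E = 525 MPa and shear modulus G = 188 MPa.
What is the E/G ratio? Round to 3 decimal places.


E/G = 525 / 188 = 2.793

2.793


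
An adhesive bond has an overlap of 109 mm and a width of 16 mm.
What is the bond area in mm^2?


Bond area = overlap * width
= 109 * 16
= 1744 mm^2

1744


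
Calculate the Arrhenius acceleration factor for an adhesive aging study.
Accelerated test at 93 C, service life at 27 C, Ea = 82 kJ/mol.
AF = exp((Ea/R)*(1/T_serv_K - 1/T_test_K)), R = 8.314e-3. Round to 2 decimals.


T_test = 366.15 K, T_serv = 300.15 K
Ea/R = 82 / 0.008314 = 9862.88
AF = exp(9862.88 * (1/300.15 - 1/366.15))
= 373.57

373.57


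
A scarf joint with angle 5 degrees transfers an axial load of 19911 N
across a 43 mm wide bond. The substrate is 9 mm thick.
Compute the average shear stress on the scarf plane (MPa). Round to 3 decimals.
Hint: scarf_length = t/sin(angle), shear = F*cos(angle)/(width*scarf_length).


scarf_length = 9 / sin(5 deg) = 103.2634 mm
cos(5 deg) = 0.996195
shear stress = 19911 * 0.996195 / (43 * 103.2634)
= 4.467 MPa

4.467


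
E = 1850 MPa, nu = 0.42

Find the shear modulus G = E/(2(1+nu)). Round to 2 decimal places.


G = 1850 / (2 * 1.42)
= 651.41 MPa

651.41


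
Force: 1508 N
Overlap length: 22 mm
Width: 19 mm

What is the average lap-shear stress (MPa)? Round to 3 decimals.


Average shear stress = F / (overlap * width)
= 1508 / (22 * 19)
= 3.608 MPa

3.608


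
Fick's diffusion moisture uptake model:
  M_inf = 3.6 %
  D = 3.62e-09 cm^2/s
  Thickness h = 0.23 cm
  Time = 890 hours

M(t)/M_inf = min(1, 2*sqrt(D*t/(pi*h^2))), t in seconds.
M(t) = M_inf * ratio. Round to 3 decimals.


t_sec = 890 * 3600 = 3204000
ratio = 2*sqrt(3.62e-09*3204000/(pi*0.23^2))
= min(1, 0.528357)
= 0.528357
M(t) = 3.6 * 0.528357 = 1.902 %

1.902


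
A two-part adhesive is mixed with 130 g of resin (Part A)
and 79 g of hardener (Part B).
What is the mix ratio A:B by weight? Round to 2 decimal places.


Mix ratio = mass_A / mass_B
= 130 / 79
= 1.65

1.65


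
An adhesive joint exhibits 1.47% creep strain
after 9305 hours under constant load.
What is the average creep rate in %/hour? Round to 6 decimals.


Creep rate = strain / time
= 1.47 / 9305
= 0.000158 %/h

0.000158


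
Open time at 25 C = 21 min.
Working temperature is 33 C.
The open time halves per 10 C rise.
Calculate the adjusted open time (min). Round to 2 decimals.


factor = 2^((33 - 25) / 10) = 1.7411
ot = 21 / 1.7411 = 12.06 min

12.06


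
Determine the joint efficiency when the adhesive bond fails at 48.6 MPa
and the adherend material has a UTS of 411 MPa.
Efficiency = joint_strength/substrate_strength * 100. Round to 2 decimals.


Joint efficiency = 48.6 / 411 * 100
= 11.82%

11.82


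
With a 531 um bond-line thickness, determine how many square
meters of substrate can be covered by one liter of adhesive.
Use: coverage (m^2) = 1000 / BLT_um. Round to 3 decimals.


Coverage = 1000 / 531 = 1.883 m^2

1.883


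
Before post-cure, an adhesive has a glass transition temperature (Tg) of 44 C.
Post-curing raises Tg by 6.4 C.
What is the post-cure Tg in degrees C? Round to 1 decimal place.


Tg_post = Tg_base + delta_Tg
= 44 + 6.4
= 50.4 C

50.4


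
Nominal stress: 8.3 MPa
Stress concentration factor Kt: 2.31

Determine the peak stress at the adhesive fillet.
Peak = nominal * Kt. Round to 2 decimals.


Peak stress = 8.3 * 2.31
= 19.17 MPa

19.17


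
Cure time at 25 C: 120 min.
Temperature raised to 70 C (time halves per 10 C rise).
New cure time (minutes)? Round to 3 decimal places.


Acceleration factor = 2^(45/10) = 22.6274
New time = 120 / 22.6274 = 5.303 min

5.303


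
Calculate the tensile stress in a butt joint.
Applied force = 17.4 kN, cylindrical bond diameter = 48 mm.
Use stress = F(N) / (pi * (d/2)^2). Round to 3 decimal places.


A = pi * 24.0^2 = 1809.5574 mm^2
sigma = 17400.0 / 1809.5574 = 9.616 MPa

9.616


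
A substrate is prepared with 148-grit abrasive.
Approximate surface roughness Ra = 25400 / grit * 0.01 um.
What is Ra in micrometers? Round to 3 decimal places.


Ra = 25400 / 148 * 0.01 = 1.716 um

1.716


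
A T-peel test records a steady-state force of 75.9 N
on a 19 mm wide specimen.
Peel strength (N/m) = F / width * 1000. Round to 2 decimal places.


Peel strength = 75.9 / 19 * 1000
= 3994.74 N/m

3994.74


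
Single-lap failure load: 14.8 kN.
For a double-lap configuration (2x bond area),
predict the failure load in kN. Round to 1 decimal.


Failure load = 14.8 * 2 = 29.6 kN

29.6


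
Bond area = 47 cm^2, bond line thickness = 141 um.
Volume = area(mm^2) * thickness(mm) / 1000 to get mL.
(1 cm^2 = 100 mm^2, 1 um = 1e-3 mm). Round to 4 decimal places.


area_mm2 = 47 * 100 = 4700
blt_mm = 141 * 1e-3 = 0.141
vol_mm3 = 4700 * 0.141 = 662.7
vol_mL = 662.7 / 1000 = 0.6627 mL

0.6627


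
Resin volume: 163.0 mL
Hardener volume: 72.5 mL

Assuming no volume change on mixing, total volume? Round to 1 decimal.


V_total = 163.0 + 72.5 = 235.5 mL

235.5


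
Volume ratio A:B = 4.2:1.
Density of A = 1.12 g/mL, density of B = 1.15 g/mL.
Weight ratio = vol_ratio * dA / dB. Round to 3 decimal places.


Wt ratio = 4.2 * 1.12 / 1.15
= 4.090

4.090


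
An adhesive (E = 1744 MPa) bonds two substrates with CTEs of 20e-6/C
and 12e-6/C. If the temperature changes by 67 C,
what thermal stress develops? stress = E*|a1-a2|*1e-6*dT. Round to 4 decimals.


Stress = 1744 * |20 - 12| * 1e-6 * 67
= 0.9348 MPa

0.9348


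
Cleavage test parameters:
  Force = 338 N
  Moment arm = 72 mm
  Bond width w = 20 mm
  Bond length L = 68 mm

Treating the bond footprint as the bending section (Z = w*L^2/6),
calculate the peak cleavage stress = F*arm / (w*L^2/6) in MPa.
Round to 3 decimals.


M = 338 * 72 = 24336 N*mm
Z = 20 * 68^2 / 6 = 92480 / 6 mm^3
sigma = M / Z = 6 * 24336 / 92480 = 146016 / 92480
= 1.579 MPa

1.579


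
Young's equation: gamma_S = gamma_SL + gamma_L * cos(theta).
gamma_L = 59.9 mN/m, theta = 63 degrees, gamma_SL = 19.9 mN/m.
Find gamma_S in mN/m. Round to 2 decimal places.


cos(63 deg) = 0.453990
gamma_S = 19.9 + 59.9 * 0.453990
= 47.09 mN/m

47.09


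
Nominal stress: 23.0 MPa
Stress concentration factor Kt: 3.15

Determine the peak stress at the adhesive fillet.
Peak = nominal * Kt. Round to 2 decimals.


Peak stress = 23.0 * 3.15
= 72.45 MPa

72.45


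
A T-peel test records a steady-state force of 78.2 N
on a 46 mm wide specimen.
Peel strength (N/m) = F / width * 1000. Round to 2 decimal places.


Peel strength = 78.2 / 46 * 1000
= 1700.00 N/m

1700.00


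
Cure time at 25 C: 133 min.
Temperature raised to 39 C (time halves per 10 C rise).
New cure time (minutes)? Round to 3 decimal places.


Acceleration factor = 2^(14/10) = 2.6390
New time = 133 / 2.6390 = 50.398 min

50.398


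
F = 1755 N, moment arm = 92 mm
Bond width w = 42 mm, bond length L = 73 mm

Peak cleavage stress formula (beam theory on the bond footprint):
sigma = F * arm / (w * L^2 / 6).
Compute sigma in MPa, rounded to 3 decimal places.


sigma = (1755 * 92) / (42 * 5329 / 6)
= 161460 * 6 / 223818
= 968760 / 223818
= 4.328 MPa

4.328


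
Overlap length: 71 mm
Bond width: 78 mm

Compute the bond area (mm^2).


Bond area = 71 * 78 = 5538 mm^2

5538


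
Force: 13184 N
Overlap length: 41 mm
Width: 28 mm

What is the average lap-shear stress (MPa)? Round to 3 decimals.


Average shear stress = F / (overlap * width)
= 13184 / (41 * 28)
= 11.484 MPa

11.484


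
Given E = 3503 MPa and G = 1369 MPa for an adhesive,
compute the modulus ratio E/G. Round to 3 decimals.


E/G ratio = 3503 / 1369 = 2.559

2.559


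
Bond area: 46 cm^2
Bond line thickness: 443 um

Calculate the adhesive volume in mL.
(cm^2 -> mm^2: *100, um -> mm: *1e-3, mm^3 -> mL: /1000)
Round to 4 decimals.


V = 46*100 * 443*1e-3 / 1000
= 2.0378 mL

2.0378


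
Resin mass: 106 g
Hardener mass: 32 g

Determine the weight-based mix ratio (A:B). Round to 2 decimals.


Ratio = 106 / 32 = 3.31

3.31


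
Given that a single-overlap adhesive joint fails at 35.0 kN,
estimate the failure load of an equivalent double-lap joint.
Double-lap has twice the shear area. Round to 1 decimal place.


Double-lap factor = 2
Expected load = 35.0 * 2 = 70.0 kN

70.0


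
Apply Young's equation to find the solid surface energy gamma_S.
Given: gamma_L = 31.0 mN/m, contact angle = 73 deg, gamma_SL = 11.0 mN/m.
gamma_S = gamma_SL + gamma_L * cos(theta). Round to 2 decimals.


theta_rad = 73 * pi/180 = 1.274090
gamma_S = 11.0 + 31.0 * cos(1.274090)
= 20.06 mN/m

20.06


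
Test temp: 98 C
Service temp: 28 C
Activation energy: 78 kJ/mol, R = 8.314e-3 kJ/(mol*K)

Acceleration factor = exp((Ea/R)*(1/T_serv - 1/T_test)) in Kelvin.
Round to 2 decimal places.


AF = exp((78/0.008314)*(1/301.15 - 1/371.15))
= 356.23

356.23


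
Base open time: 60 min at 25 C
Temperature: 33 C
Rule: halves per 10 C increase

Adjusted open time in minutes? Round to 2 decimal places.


Acceleration = 2^((33-25)/10) = 1.7411
Open time = 60 / 1.7411 = 34.46 min

34.46


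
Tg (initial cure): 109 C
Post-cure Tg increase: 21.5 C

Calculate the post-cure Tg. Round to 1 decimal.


Post-cure Tg = 109 + 21.5 = 130.5 C

130.5


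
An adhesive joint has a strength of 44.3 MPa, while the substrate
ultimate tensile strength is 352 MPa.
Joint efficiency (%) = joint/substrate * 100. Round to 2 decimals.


Efficiency = 44.3 / 352 * 100
= 12.59%

12.59


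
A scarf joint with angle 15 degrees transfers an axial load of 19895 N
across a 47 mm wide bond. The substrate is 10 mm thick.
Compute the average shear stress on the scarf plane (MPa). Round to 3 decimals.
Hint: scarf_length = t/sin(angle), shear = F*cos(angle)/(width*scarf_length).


scarf_length = 10 / sin(15 deg) = 38.6370 mm
cos(15 deg) = 0.965926
shear stress = 19895 * 0.965926 / (47 * 38.6370)
= 10.582 MPa

10.582


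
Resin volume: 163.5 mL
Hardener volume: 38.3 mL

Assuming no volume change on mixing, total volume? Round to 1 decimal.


V_total = 163.5 + 38.3 = 201.8 mL

201.8


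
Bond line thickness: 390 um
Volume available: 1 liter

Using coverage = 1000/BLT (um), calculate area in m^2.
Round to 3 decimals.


1 L = 1e6 mm^3, thickness = 390 um = 0.39 mm
Area = 1e6 / 0.39 mm^2 = (1e6 / 0.39) / 1e6 m^2 = 1000 / 390 m^2
= 2.564 m^2

2.564


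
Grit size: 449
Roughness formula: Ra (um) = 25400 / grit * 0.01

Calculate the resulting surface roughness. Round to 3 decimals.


Ra = 25400 / 449 * 0.01
= 0.566 um

0.566


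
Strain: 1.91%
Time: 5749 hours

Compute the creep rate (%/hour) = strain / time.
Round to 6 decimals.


Creep rate = 1.91 / 5749
= 0.000332 %/h

0.000332


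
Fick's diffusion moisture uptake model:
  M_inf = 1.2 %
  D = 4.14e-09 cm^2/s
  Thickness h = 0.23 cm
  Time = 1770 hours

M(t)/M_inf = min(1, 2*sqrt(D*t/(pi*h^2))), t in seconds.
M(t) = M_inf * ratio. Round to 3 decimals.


t_sec = 1770 * 3600 = 6372000
ratio = 2*sqrt(4.14e-09*6372000/(pi*0.23^2))
= min(1, 0.796829)
= 0.796829
M(t) = 1.2 * 0.796829 = 0.956 %

0.956


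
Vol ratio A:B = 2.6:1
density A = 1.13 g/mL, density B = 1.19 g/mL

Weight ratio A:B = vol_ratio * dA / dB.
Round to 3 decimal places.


Weight ratio = 2.6 * 1.13 / 1.19
= 2.469

2.469


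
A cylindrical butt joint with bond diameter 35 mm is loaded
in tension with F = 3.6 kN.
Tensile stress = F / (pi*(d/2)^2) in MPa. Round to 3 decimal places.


Area = pi * (35/2)^2 = 962.1128 mm^2
Stress = 3.6*1000 / 962.1128
= 3.742 MPa

3.742


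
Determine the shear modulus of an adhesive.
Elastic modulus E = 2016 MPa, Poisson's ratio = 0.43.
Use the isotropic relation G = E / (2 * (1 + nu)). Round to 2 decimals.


G = 2016 / (2*(1+0.43)) = 2016 / 2.86
= 704.90 MPa

704.90


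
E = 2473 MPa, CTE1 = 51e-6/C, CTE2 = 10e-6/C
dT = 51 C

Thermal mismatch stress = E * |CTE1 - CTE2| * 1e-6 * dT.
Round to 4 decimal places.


= 2473 * 41e-6 * 51
= 5.1710 MPa

5.1710


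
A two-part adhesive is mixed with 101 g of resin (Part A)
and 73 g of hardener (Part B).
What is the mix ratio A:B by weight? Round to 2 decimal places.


Mix ratio = mass_A / mass_B
= 101 / 73
= 1.38

1.38


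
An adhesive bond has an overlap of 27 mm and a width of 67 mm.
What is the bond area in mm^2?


Bond area = overlap * width
= 27 * 67
= 1809 mm^2

1809


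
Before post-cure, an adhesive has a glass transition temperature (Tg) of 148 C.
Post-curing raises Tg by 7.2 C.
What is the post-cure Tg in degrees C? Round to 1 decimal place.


Tg_post = Tg_base + delta_Tg
= 148 + 7.2
= 155.2 C

155.2


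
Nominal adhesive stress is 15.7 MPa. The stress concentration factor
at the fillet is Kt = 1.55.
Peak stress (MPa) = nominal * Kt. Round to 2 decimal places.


Peak = 15.7 * 1.55 = 24.34 MPa

24.34


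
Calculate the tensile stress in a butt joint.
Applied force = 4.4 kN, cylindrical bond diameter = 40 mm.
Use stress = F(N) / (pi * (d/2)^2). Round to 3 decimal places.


A = pi * 20.0^2 = 1256.6371 mm^2
sigma = 4400.0 / 1256.6371 = 3.501 MPa

3.501


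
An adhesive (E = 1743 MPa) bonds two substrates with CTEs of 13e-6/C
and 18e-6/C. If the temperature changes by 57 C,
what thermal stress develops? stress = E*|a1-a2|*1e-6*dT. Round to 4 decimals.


Stress = 1743 * |13 - 18| * 1e-6 * 57
= 0.4968 MPa

0.4968


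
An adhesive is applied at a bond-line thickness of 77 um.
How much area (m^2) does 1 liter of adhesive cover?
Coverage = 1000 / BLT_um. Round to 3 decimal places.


Coverage = 1000 / 77 = 12.987 m^2

12.987


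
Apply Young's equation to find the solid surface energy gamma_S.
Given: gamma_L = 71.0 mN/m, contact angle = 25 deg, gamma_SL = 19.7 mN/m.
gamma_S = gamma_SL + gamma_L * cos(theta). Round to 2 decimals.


theta_rad = 25 * pi/180 = 0.436332
gamma_S = 19.7 + 71.0 * cos(0.436332)
= 84.05 mN/m

84.05


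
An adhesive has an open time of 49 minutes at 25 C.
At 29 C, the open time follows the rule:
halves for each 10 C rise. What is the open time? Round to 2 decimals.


Factor = 2^((29-25)/10) = 1.3195
Open time = 49 / 1.3195 = 37.14 min

37.14


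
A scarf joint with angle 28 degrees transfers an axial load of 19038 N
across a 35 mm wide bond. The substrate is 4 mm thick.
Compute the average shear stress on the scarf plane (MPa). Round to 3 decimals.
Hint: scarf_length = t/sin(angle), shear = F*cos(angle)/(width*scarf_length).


scarf_length = 4 / sin(28 deg) = 8.5202 mm
cos(28 deg) = 0.882948
shear stress = 19038 * 0.882948 / (35 * 8.5202)
= 56.369 MPa

56.369


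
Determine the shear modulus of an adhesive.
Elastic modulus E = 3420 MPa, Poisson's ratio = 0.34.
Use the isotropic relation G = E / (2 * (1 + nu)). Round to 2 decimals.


G = 3420 / (2*(1+0.34)) = 3420 / 2.68
= 1276.12 MPa

1276.12


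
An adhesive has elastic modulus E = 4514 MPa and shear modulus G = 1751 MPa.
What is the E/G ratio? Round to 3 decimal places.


E/G = 4514 / 1751 = 2.578

2.578


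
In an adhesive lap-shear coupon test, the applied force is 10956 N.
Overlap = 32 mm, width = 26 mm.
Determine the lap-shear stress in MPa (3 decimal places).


stress = F / (overlap * width)
= 10956 / (32 * 26)
= 13.168 MPa

13.168


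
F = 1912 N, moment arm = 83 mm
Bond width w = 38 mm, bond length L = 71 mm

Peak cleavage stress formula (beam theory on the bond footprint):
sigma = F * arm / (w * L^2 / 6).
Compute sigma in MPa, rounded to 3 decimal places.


sigma = (1912 * 83) / (38 * 5041 / 6)
= 158696 * 6 / 191558
= 952176 / 191558
= 4.971 MPa

4.971


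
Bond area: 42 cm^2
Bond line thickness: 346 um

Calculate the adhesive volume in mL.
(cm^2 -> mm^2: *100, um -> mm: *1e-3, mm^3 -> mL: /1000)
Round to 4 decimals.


V = 42*100 * 346*1e-3 / 1000
= 1.4532 mL

1.4532


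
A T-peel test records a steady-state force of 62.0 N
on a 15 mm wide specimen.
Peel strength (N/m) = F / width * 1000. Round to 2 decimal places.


Peel strength = 62.0 / 15 * 1000
= 4133.33 N/m

4133.33


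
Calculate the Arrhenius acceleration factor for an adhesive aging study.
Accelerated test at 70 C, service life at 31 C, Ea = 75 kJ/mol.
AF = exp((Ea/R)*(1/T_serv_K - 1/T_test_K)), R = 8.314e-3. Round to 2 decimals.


T_test = 343.15 K, T_serv = 304.15 K
Ea/R = 75 / 0.008314 = 9020.93
AF = exp(9020.93 * (1/304.15 - 1/343.15))
= 29.10

29.10


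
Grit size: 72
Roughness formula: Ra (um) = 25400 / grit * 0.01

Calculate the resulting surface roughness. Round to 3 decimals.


Ra = 25400 / 72 * 0.01
= 3.528 um

3.528


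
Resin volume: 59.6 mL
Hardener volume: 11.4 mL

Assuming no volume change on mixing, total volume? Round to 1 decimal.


V_total = 59.6 + 11.4 = 71.0 mL

71.0


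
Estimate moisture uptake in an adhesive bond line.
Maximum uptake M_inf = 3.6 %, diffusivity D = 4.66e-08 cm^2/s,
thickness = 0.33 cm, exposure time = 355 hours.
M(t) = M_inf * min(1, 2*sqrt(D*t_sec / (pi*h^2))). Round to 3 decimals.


Convert time: 355 h = 1278000 s
ratio = min(1, 2*sqrt(4.66e-08*1278000/(pi*0.33^2)))
= 0.834448
M(t) = 3.6 * 0.834448 = 3.004%

3.004


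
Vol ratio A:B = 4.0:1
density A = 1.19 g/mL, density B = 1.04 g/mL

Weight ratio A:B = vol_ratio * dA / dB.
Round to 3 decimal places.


Weight ratio = 4.0 * 1.19 / 1.04
= 4.577

4.577


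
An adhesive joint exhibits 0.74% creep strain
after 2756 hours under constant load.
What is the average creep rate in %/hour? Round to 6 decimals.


Creep rate = strain / time
= 0.74 / 2756
= 0.000269 %/h

0.000269


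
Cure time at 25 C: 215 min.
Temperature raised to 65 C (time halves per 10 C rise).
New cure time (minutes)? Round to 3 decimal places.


Acceleration factor = 2^(40/10) = 16.0000
New time = 215 / 16.0000 = 13.438 min

13.438


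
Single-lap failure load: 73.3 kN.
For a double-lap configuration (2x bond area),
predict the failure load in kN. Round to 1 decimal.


Failure load = 73.3 * 2 = 146.6 kN

146.6


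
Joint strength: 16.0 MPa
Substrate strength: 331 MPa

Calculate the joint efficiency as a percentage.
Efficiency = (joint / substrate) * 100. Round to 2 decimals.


Efficiency = (16.0 / 331) * 100 = 4.83%

4.83


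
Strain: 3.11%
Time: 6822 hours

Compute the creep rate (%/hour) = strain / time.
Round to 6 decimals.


Creep rate = 3.11 / 6822
= 0.000456 %/h

0.000456


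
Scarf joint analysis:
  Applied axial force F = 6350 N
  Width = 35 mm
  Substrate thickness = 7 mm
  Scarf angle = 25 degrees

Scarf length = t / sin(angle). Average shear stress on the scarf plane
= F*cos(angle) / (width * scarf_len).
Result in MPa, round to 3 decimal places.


Scarf length = 7 / sin(25 deg) = 16.5634 mm
cos(25 deg) = 0.906308
Shear = 6350 * 0.906308 / (35 * 16.5634)
= 9.927 MPa

9.927


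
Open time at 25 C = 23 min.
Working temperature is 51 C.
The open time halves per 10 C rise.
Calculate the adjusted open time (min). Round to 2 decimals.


factor = 2^((51 - 25) / 10) = 6.0629
ot = 23 / 6.0629 = 3.79 min

3.79


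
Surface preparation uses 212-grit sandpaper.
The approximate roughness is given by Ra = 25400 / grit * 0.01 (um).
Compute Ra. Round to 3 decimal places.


Ra = 25400 / 212 * 0.01
= 254 / 212
= 1.198 um

1.198


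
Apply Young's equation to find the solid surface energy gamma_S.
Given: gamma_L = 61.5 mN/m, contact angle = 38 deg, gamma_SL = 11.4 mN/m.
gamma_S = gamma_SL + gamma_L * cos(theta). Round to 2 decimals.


theta_rad = 38 * pi/180 = 0.663225
gamma_S = 11.4 + 61.5 * cos(0.663225)
= 59.86 mN/m

59.86


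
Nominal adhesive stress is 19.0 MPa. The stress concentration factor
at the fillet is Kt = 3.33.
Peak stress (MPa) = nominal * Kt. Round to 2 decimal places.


Peak = 19.0 * 3.33 = 63.27 MPa

63.27


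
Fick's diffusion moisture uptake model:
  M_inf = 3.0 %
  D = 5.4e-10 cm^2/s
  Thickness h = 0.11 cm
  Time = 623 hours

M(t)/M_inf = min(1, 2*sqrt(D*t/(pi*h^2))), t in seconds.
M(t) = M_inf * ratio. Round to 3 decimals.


t_sec = 623 * 3600 = 2242800
ratio = 2*sqrt(5.4e-10*2242800/(pi*0.11^2))
= min(1, 0.356989)
= 0.356989
M(t) = 3.0 * 0.356989 = 1.071 %

1.071


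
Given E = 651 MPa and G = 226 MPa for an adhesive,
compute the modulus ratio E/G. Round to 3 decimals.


E/G ratio = 651 / 226 = 2.881

2.881


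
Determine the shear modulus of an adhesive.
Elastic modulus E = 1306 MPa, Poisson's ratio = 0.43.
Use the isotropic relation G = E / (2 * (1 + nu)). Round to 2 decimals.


G = 1306 / (2*(1+0.43)) = 1306 / 2.86
= 456.64 MPa

456.64


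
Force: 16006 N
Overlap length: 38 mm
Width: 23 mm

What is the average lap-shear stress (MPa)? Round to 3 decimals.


Average shear stress = F / (overlap * width)
= 16006 / (38 * 23)
= 18.314 MPa

18.314


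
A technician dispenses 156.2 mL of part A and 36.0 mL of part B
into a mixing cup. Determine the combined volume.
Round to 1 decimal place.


Combined volume = 156.2 + 36.0
= 192.2 mL

192.2


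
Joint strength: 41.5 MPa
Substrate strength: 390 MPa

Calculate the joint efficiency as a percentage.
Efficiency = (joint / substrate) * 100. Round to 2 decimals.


Efficiency = (41.5 / 390) * 100 = 10.64%

10.64


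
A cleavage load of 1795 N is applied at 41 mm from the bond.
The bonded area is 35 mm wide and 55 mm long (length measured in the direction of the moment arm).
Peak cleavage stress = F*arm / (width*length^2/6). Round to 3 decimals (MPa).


Moment = 1795 * 41 = 73595 N*mm
Section modulus = 35 * 3025 / 6 = 105875 / 6 mm^3
Stress = 73595 / (105875 / 6) = 441570 / 105875
= 4.171 MPa

4.171


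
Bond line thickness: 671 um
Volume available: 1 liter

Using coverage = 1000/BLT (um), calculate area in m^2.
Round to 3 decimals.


1 L = 1e6 mm^3, thickness = 671 um = 0.671 mm
Area = 1e6 / 0.671 mm^2 = (1e6 / 0.671) / 1e6 m^2 = 1000 / 671 m^2
= 1.490 m^2

1.490


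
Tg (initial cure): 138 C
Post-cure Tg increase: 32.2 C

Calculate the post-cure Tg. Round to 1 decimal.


Post-cure Tg = 138 + 32.2 = 170.2 C

170.2


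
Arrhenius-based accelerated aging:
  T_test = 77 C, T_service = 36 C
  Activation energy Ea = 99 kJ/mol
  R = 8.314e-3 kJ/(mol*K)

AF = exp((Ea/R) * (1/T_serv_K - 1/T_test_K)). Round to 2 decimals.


T_test_K = 350.15, T_serv_K = 309.15
AF = exp((99/8.314e-3) * (1/309.15 - 1/350.15))
= 90.93

90.93


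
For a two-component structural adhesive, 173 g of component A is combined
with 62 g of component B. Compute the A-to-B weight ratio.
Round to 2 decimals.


Weight ratio A:B = 173 / 62
= 2.79

2.79


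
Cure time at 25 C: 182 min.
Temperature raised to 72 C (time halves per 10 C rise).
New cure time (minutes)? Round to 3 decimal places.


Acceleration factor = 2^(47/10) = 25.9921
New time = 182 / 25.9921 = 7.002 min

7.002


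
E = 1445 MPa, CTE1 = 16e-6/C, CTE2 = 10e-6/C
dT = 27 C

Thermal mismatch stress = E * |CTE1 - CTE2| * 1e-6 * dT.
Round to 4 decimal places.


= 1445 * 6e-6 * 27
= 0.2341 MPa

0.2341


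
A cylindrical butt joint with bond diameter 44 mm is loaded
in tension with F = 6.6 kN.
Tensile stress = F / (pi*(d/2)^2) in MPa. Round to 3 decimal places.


Area = pi * (44/2)^2 = 1520.5308 mm^2
Stress = 6.6*1000 / 1520.5308
= 4.341 MPa

4.341


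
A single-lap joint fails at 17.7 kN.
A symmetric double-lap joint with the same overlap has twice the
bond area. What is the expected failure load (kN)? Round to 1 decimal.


Double-lap load = 2 * 17.7 = 35.4 kN

35.4


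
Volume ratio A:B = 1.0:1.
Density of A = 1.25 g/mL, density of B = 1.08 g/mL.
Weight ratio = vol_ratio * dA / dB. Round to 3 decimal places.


Wt ratio = 1.0 * 1.25 / 1.08
= 1.157

1.157


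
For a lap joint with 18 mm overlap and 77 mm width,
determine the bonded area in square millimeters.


Area = 18 * 77 = 1386 mm^2

1386


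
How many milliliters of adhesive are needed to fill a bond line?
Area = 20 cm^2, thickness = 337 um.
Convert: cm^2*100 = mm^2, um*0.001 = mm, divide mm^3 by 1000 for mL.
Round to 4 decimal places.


= (20 * 100) * (337 * 0.001) / 1000
= 0.6740 mL

0.6740


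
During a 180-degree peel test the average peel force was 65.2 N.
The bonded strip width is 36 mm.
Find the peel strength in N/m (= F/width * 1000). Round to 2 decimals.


Peel strength = F/width * 1000
= 65.2 / 36 * 1000
= 1811.11 N/m

1811.11


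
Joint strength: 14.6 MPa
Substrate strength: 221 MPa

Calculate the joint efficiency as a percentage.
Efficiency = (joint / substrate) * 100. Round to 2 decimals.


Efficiency = (14.6 / 221) * 100 = 6.61%

6.61


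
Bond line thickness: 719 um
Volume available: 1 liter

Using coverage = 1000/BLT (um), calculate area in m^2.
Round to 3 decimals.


1 L = 1e6 mm^3, thickness = 719 um = 0.719 mm
Area = 1e6 / 0.719 mm^2 = (1e6 / 0.719) / 1e6 m^2 = 1000 / 719 m^2
= 1.391 m^2

1.391


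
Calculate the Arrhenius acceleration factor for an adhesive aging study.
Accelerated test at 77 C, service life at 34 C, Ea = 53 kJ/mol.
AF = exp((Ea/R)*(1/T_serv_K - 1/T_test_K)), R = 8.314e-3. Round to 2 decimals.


T_test = 350.15 K, T_serv = 307.15 K
Ea/R = 53 / 0.008314 = 6374.79
AF = exp(6374.79 * (1/307.15 - 1/350.15))
= 12.79

12.79


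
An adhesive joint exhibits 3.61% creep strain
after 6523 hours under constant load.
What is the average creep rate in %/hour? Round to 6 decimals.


Creep rate = strain / time
= 3.61 / 6523
= 0.000553 %/h

0.000553


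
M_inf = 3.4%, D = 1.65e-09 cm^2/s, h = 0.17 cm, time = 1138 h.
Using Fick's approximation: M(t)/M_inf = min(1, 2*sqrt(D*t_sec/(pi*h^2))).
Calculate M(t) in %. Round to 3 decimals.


t = 4096800 s
ratio = min(1, 2*sqrt(1.65e-09*4096800/(pi*0.0289)))
= 0.545721
M(t) = 3.4 * 0.545721 = 1.855%

1.855


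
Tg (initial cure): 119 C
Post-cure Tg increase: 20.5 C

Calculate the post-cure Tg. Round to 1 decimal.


Post-cure Tg = 119 + 20.5 = 139.5 C

139.5


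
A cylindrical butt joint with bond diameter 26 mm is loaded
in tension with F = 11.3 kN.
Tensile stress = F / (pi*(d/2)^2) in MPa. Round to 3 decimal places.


Area = pi * (26/2)^2 = 530.9292 mm^2
Stress = 11.3*1000 / 530.9292
= 21.283 MPa

21.283


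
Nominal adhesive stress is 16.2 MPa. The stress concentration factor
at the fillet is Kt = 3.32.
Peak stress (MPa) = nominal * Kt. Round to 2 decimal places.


Peak = 16.2 * 3.32 = 53.78 MPa

53.78


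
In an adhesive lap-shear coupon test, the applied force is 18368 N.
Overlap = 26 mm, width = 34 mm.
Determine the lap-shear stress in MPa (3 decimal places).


stress = F / (overlap * width)
= 18368 / (26 * 34)
= 20.778 MPa

20.778


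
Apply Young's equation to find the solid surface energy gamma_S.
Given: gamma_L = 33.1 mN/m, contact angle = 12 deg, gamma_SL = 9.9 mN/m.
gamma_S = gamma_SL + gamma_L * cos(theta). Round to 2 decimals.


theta_rad = 12 * pi/180 = 0.209440
gamma_S = 9.9 + 33.1 * cos(0.209440)
= 42.28 mN/m

42.28


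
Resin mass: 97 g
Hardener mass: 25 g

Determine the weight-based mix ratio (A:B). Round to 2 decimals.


Ratio = 97 / 25 = 3.88

3.88


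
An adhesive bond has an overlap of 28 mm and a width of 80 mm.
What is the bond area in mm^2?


Bond area = overlap * width
= 28 * 80
= 2240 mm^2

2240


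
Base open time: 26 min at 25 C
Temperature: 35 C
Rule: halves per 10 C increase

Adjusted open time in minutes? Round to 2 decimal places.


Acceleration = 2^((35-25)/10) = 2.0000
Open time = 26 / 2.0000 = 13.00 min

13.00


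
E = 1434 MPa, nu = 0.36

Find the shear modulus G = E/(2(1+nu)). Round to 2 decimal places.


G = 1434 / (2 * 1.36)
= 527.21 MPa

527.21


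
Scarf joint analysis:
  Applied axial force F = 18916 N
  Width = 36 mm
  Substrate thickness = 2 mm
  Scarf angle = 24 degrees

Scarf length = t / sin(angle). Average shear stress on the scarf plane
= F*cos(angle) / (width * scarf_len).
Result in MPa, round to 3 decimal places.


Scarf length = 2 / sin(24 deg) = 4.9172 mm
cos(24 deg) = 0.913545
Shear = 18916 * 0.913545 / (36 * 4.9172)
= 97.620 MPa

97.620


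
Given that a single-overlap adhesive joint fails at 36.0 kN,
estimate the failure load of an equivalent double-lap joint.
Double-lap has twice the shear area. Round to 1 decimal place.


Double-lap factor = 2
Expected load = 36.0 * 2 = 72.0 kN

72.0


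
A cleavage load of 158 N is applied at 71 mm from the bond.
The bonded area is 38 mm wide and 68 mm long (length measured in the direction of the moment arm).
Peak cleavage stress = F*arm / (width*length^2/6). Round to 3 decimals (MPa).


Moment = 158 * 71 = 11218 N*mm
Section modulus = 38 * 4624 / 6 = 175712 / 6 mm^3
Stress = 11218 / (175712 / 6) = 67308 / 175712
= 0.383 MPa

0.383


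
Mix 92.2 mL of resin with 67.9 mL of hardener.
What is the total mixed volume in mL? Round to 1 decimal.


Total = 92.2 + 67.9 = 160.1 mL

160.1


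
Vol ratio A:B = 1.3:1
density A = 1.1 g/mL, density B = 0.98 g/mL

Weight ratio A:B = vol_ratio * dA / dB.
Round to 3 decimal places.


Weight ratio = 1.3 * 1.1 / 0.98
= 1.459

1.459


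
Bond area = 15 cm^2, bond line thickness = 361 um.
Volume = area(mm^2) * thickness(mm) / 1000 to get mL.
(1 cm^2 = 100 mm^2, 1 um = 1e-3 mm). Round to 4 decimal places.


area_mm2 = 15 * 100 = 1500
blt_mm = 361 * 1e-3 = 0.361
vol_mm3 = 1500 * 0.361 = 541.5
vol_mL = 541.5 / 1000 = 0.5415 mL

0.5415


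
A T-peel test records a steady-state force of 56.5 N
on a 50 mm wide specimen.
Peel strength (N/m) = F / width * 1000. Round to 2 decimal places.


Peel strength = 56.5 / 50 * 1000
= 1130.00 N/m

1130.00


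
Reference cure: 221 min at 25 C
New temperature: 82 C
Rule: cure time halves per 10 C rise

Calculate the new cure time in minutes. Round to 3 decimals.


factor = 2^((82-25)/10) = 51.9842
t_new = 221 / 51.9842 = 4.251 min

4.251


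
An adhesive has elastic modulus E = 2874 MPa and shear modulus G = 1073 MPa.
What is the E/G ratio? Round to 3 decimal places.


E/G = 2874 / 1073 = 2.678

2.678


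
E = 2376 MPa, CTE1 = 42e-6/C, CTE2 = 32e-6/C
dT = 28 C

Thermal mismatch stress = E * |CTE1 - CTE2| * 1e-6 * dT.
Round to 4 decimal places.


= 2376 * 10e-6 * 28
= 0.6653 MPa

0.6653


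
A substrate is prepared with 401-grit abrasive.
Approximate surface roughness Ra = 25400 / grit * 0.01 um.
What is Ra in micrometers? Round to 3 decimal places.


Ra = 25400 / 401 * 0.01 = 0.633 um

0.633


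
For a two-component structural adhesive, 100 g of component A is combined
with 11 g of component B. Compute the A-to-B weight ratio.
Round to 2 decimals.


Weight ratio A:B = 100 / 11
= 9.09

9.09


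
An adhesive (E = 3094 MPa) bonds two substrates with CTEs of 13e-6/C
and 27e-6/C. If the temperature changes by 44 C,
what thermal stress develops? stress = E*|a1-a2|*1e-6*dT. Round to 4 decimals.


Stress = 3094 * |13 - 27| * 1e-6 * 44
= 1.9059 MPa

1.9059


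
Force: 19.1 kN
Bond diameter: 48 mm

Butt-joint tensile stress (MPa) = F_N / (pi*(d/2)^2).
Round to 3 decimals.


F_N = 19.1 * 1000 = 19100.0 N
A = pi*(24.0)^2 = 1809.5574 mm^2
stress = 19100.0 / 1809.5574 = 10.555 MPa

10.555
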